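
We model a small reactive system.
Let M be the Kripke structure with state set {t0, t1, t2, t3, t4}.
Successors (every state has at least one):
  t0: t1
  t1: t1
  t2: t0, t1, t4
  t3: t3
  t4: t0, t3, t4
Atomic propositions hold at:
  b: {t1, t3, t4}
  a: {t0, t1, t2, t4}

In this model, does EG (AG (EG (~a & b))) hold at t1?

Sat(~a) = {t3}
Sat(~a & b) = {t3}
EG (~a & b): greatest fixpoint, start Z0 = {t3}, keep only states in Sat with some successor in Z. Already a fixed point.
Sat(EG (~a & b)) = {t3}
AG (EG (~a & b)): greatest fixpoint, start Z0 = {t3}, keep only states in Sat with every successor in Z. Already a fixed point.
Sat(AG (EG (~a & b))) = {t3}
EG (AG (EG (~a & b))): greatest fixpoint, start Z0 = {t3}, keep only states in Sat with some successor in Z. Already a fixed point.
Sat(EG (AG (EG (~a & b)))) = {t3}
t1 ∉ Sat(EG (AG (EG (~a & b)))) = {t3}, so the formula does not hold at t1.

No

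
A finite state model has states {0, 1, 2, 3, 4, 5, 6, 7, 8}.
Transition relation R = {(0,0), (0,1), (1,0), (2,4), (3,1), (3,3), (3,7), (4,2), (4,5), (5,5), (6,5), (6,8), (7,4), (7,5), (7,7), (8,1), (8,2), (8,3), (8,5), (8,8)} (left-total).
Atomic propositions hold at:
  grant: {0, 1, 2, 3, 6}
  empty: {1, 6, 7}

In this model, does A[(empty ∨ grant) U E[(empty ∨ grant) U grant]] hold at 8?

Sat(empty ∨ grant) = {0, 1, 2, 3, 6, 7}
E[(empty ∨ grant) U grant]: least fixpoint, start Z0 = Sat(grant) = {0, 1, 2, 3, 6}, add states in Sat(empty ∨ grant) with some successor in Z. Already a fixed point.
Sat(E[(empty ∨ grant) U grant]) = {0, 1, 2, 3, 6}
A[(empty ∨ grant) U E[(empty ∨ grant) U grant]]: least fixpoint, start Z0 = Sat(E[(empty ∨ grant) U grant]) = {0, 1, 2, 3, 6}, add states in Sat(empty ∨ grant) with every successor in Z. Already a fixed point.
Sat(A[(empty ∨ grant) U E[(empty ∨ grant) U grant]]) = {0, 1, 2, 3, 6}
8 ∉ Sat(A[(empty ∨ grant) U E[(empty ∨ grant) U grant]]) = {0, 1, 2, 3, 6}, so the formula does not hold at 8.

No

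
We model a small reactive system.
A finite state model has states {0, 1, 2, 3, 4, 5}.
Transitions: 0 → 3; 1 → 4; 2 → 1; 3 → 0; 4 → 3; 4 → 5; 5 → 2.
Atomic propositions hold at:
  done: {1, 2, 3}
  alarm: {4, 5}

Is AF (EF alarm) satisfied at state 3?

EF alarm: least fixpoint, start Z0 = {4, 5}, add states with some successor in Z. Z1 = {1, 4, 5}; Z2 = {1, 2, 4, 5}; fixed.
Sat(EF alarm) = {1, 2, 4, 5}
AF (EF alarm): least fixpoint, start Z0 = {1, 2, 4, 5}, add states with every successor in Z. Already a fixed point.
Sat(AF (EF alarm)) = {1, 2, 4, 5}
3 ∉ Sat(AF (EF alarm)) = {1, 2, 4, 5}, so the formula does not hold at 3.

No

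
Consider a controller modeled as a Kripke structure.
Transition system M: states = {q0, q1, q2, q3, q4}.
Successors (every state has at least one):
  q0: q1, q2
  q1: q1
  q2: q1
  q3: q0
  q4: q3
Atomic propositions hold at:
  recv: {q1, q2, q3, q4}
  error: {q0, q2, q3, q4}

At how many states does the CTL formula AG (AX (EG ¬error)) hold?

Sat(¬error) = {q1}
EG ¬error: greatest fixpoint, start Z0 = {q1}, keep only states in Sat with some successor in Z. Already a fixed point.
Sat(EG ¬error) = {q1}
Sat(AX (EG ¬error)) = {s : every successor in {q1}} = {q1, q2}
AG (AX (EG ¬error)): greatest fixpoint, start Z0 = {q1, q2}, keep only states in Sat with every successor in Z. Already a fixed point.
Sat(AG (AX (EG ¬error))) = {q1, q2}
|Sat(AG (AX (EG ¬error)))| = |{q1, q2}| = 2.

2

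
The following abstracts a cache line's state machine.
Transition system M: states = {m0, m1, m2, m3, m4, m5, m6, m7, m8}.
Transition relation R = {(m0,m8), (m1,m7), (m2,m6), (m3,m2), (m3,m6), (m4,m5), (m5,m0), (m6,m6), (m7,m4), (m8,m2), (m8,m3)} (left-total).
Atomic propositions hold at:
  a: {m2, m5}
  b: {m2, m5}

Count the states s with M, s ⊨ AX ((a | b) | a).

Sat(a | b) = {m2, m5}
Sat((a | b) | a) = {m2, m5}
Sat(AX ((a | b) | a)) = {s : every successor in {m2, m5}} = {m4}
|Sat(AX ((a | b) | a))| = |{m4}| = 1.

1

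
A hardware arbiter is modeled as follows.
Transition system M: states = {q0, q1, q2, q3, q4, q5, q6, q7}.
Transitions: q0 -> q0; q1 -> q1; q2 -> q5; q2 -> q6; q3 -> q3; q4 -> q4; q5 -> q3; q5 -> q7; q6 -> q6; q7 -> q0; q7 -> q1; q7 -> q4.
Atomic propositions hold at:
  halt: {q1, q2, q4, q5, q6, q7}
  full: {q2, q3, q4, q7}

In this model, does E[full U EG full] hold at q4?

EG full: greatest fixpoint, start Z0 = {q2, q3, q4, q7}, keep only states in Sat with some successor in Z. Z1 = {q3, q4, q7}; fixed.
Sat(EG full) = {q3, q4, q7}
E[full U EG full]: least fixpoint, start Z0 = Sat(EG full) = {q3, q4, q7}, add states in Sat(full) with some successor in Z. Already a fixed point.
Sat(E[full U EG full]) = {q3, q4, q7}
q4 ∈ Sat(E[full U EG full]) = {q3, q4, q7}, so the formula holds at q4.

Yes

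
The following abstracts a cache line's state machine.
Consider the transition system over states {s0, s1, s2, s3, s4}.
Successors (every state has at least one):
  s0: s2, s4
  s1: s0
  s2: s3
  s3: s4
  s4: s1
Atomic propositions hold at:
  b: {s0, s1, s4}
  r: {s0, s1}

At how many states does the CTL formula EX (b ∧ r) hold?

Sat(b ∧ r) = {s0, s1}
Sat(EX (b ∧ r)) = {s : some successor in {s0, s1}} = {s1, s4}
|Sat(EX (b ∧ r))| = |{s1, s4}| = 2.

2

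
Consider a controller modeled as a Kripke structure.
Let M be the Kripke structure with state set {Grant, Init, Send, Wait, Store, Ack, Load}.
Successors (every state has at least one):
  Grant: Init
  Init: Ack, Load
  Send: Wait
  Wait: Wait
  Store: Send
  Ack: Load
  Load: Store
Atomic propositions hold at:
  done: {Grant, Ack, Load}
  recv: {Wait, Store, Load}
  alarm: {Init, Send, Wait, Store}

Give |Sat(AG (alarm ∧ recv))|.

1

Sat(alarm ∧ recv) = {Wait, Store}
AG (alarm ∧ recv): greatest fixpoint, start Z0 = {Wait, Store}, keep only states in Sat with every successor in Z. Z1 = {Wait}; fixed.
Sat(AG (alarm ∧ recv)) = {Wait}
|Sat(AG (alarm ∧ recv))| = |{Wait}| = 1.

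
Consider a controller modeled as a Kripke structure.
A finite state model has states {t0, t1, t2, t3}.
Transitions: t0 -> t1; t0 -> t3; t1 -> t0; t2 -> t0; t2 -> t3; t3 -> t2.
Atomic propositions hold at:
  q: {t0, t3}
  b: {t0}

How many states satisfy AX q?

2

Sat(AX q) = {s : every successor in {t0, t3}} = {t1, t2}
|Sat(AX q)| = |{t1, t2}| = 2.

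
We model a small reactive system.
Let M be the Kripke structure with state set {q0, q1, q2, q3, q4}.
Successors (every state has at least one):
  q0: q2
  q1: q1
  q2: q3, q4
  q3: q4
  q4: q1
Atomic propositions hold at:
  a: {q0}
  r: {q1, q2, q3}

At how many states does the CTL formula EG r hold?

1

EG r: greatest fixpoint, start Z0 = {q1, q2, q3}, keep only states in Sat with some successor in Z. Z1 = {q1, q2}; Z2 = {q1}; fixed.
Sat(EG r) = {q1}
|Sat(EG r)| = |{q1}| = 1.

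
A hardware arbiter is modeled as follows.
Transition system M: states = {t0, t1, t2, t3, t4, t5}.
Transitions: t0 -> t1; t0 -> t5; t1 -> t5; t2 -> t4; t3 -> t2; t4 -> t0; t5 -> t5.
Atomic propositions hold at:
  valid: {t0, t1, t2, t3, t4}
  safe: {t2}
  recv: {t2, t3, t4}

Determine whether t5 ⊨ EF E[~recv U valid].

No

Sat(~recv) = {t0, t1, t5}
E[~recv U valid]: least fixpoint, start Z0 = Sat(valid) = {t0, t1, t2, t3, t4}, add states in Sat(~recv) with some successor in Z. Already a fixed point.
Sat(E[~recv U valid]) = {t0, t1, t2, t3, t4}
EF E[~recv U valid]: least fixpoint, start Z0 = {t0, t1, t2, t3, t4}, add states with some successor in Z. Already a fixed point.
Sat(EF E[~recv U valid]) = {t0, t1, t2, t3, t4}
t5 ∉ Sat(EF E[~recv U valid]) = {t0, t1, t2, t3, t4}, so the formula does not hold at t5.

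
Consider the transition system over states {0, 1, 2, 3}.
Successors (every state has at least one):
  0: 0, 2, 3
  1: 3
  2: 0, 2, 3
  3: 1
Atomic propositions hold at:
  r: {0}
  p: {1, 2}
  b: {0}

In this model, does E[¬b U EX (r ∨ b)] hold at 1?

Sat(¬b) = {1, 2, 3}
Sat(r ∨ b) = {0}
Sat(EX (r ∨ b)) = {s : some successor in {0}} = {0, 2}
E[¬b U EX (r ∨ b)]: least fixpoint, start Z0 = Sat(EX (r ∨ b)) = {0, 2}, add states in Sat(¬b) with some successor in Z. Already a fixed point.
Sat(E[¬b U EX (r ∨ b)]) = {0, 2}
1 ∉ Sat(E[¬b U EX (r ∨ b)]) = {0, 2}, so the formula does not hold at 1.

No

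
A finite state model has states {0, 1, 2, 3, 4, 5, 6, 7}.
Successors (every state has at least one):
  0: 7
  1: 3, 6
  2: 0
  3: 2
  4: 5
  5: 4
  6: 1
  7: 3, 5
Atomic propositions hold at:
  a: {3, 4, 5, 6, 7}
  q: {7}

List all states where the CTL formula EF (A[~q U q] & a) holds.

Sat(~q) = {0, 1, 2, 3, 4, 5, 6}
A[~q U q]: least fixpoint, start Z0 = Sat(q) = {7}, add states in Sat(~q) with every successor in Z. Z1 = {0, 7}; Z2 = {0, 2, 7}; Z3 = {0, 2, 3, 7}; fixed.
Sat(A[~q U q]) = {0, 2, 3, 7}
Sat(A[~q U q] & a) = {3, 7}
EF (A[~q U q] & a): least fixpoint, start Z0 = {3, 7}, add states with some successor in Z. Z1 = {0, 1, 3, 7}; Z2 = {0, 1, 2, 3, 6, 7}; fixed.
Sat(EF (A[~q U q] & a)) = {0, 1, 2, 3, 6, 7}

{0, 1, 2, 3, 6, 7}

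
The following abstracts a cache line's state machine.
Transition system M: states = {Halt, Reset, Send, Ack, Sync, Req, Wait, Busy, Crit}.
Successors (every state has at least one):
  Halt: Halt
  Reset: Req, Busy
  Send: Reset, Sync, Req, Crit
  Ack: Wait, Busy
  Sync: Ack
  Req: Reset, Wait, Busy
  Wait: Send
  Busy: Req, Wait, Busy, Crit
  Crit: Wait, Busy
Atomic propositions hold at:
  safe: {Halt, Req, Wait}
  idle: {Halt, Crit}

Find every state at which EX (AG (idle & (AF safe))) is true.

AF safe: least fixpoint, start Z0 = {Halt, Req, Wait}, add states with every successor in Z. Already a fixed point.
Sat(AF safe) = {Halt, Req, Wait}
Sat(idle & (AF safe)) = {Halt}
AG (idle & (AF safe)): greatest fixpoint, start Z0 = {Halt}, keep only states in Sat with every successor in Z. Already a fixed point.
Sat(AG (idle & (AF safe))) = {Halt}
Sat(EX (AG (idle & (AF safe)))) = {s : some successor in {Halt}} = {Halt}

{Halt}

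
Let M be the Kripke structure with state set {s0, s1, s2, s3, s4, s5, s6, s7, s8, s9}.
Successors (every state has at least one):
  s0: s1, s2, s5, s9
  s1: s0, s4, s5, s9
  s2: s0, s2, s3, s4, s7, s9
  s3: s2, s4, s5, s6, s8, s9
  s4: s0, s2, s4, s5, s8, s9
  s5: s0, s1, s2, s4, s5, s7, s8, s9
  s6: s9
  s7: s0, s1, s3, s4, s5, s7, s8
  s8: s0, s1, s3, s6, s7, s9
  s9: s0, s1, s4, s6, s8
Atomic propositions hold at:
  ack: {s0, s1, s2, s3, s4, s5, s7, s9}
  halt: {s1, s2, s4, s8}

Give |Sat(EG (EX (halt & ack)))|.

Sat(halt & ack) = {s1, s2, s4}
Sat(EX (halt & ack)) = {s : some successor in {s1, s2, s4}} = {s0, s1, s2, s3, s4, s5, s7, s8, s9}
EG (EX (halt & ack)): greatest fixpoint, start Z0 = {s0, s1, s2, s3, s4, s5, s7, s8, s9}, keep only states in Sat with some successor in Z. Already a fixed point.
Sat(EG (EX (halt & ack))) = {s0, s1, s2, s3, s4, s5, s7, s8, s9}
|Sat(EG (EX (halt & ack)))| = |{s0, s1, s2, s3, s4, s5, s7, s8, s9}| = 9.

9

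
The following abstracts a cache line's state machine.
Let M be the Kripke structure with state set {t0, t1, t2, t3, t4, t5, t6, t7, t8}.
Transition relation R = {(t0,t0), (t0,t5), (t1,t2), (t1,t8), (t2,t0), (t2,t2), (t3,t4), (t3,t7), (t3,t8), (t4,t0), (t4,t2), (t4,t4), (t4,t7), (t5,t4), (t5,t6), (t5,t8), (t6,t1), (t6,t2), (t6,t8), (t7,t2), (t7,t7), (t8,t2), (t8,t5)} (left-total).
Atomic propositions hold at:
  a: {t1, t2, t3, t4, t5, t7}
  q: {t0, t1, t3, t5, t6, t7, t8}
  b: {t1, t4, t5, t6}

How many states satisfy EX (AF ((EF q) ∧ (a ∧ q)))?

EF q: least fixpoint, start Z0 = {t0, t1, t3, t5, t6, t7, t8}, add states with some successor in Z. Z1 = {t0, t1, t2, t3, t4, t5, t6, t7, t8}; fixed.
Sat(EF q) = {t0, t1, t2, t3, t4, t5, t6, t7, t8}
Sat(a ∧ q) = {t1, t3, t5, t7}
Sat((EF q) ∧ (a ∧ q)) = {t1, t3, t5, t7}
AF ((EF q) ∧ (a ∧ q)): least fixpoint, start Z0 = {t1, t3, t5, t7}, add states with every successor in Z. Already a fixed point.
Sat(AF ((EF q) ∧ (a ∧ q))) = {t1, t3, t5, t7}
Sat(EX (AF ((EF q) ∧ (a ∧ q)))) = {s : some successor in {t1, t3, t5, t7}} = {t0, t3, t4, t6, t7, t8}
|Sat(EX (AF ((EF q) ∧ (a ∧ q))))| = |{t0, t3, t4, t6, t7, t8}| = 6.

6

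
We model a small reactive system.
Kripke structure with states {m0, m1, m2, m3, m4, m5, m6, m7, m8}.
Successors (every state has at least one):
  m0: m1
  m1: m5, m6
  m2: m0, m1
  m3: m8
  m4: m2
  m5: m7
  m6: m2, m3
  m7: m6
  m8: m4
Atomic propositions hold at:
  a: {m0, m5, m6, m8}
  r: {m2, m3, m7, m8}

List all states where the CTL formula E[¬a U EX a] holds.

Sat(¬a) = {m1, m2, m3, m4, m7}
Sat(EX a) = {s : some successor in {m0, m5, m6, m8}} = {m1, m2, m3, m7}
E[¬a U EX a]: least fixpoint, start Z0 = Sat(EX a) = {m1, m2, m3, m7}, add states in Sat(¬a) with some successor in Z. Z1 = {m1, m2, m3, m4, m7}; fixed.
Sat(E[¬a U EX a]) = {m1, m2, m3, m4, m7}

{m1, m2, m3, m4, m7}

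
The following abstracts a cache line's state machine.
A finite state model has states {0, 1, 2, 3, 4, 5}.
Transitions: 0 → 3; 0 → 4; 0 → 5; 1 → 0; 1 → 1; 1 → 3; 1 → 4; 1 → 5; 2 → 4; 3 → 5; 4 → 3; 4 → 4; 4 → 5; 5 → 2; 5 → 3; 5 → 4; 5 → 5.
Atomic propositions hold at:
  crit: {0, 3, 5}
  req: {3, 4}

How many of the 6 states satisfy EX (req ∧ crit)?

Sat(req ∧ crit) = {3}
Sat(EX (req ∧ crit)) = {s : some successor in {3}} = {0, 1, 4, 5}
|Sat(EX (req ∧ crit))| = |{0, 1, 4, 5}| = 4.

4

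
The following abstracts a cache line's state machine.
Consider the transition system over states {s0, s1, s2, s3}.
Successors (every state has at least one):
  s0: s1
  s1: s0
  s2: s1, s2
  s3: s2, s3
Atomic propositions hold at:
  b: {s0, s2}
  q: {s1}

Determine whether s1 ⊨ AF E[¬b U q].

Yes

Sat(¬b) = {s1, s3}
E[¬b U q]: least fixpoint, start Z0 = Sat(q) = {s1}, add states in Sat(¬b) with some successor in Z. Already a fixed point.
Sat(E[¬b U q]) = {s1}
AF E[¬b U q]: least fixpoint, start Z0 = {s1}, add states with every successor in Z. Z1 = {s0, s1}; fixed.
Sat(AF E[¬b U q]) = {s0, s1}
s1 ∈ Sat(AF E[¬b U q]) = {s0, s1}, so the formula holds at s1.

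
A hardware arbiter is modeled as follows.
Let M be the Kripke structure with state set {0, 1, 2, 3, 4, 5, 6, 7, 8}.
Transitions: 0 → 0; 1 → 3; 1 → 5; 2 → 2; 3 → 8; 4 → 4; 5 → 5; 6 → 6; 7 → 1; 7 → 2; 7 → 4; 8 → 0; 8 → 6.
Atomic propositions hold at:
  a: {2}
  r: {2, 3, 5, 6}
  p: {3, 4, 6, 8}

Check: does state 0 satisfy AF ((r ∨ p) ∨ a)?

No

Sat(r ∨ p) = {2, 3, 4, 5, 6, 8}
Sat((r ∨ p) ∨ a) = {2, 3, 4, 5, 6, 8}
AF ((r ∨ p) ∨ a): least fixpoint, start Z0 = {2, 3, 4, 5, 6, 8}, add states with every successor in Z. Z1 = {1, 2, 3, 4, 5, 6, 8}; Z2 = {1, 2, 3, 4, 5, 6, 7, 8}; fixed.
Sat(AF ((r ∨ p) ∨ a)) = {1, 2, 3, 4, 5, 6, 7, 8}
0 ∉ Sat(AF ((r ∨ p) ∨ a)) = {1, 2, 3, 4, 5, 6, 7, 8}, so the formula does not hold at 0.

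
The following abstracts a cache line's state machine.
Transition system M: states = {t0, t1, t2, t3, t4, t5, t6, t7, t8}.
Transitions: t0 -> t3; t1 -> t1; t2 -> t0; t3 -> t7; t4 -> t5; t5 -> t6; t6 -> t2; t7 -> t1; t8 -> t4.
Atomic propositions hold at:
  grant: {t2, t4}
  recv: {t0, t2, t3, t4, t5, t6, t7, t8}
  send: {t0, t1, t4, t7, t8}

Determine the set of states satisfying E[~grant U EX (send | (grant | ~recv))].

{t0, t1, t2, t3, t5, t6, t7, t8}

Sat(~grant) = {t0, t1, t3, t5, t6, t7, t8}
Sat(~recv) = {t1}
Sat(grant | ~recv) = {t1, t2, t4}
Sat(send | (grant | ~recv)) = {t0, t1, t2, t4, t7, t8}
Sat(EX (send | (grant | ~recv))) = {s : some successor in {t0, t1, t2, t4, t7, t8}} = {t1, t2, t3, t6, t7, t8}
E[~grant U EX (send | (grant | ~recv))]: least fixpoint, start Z0 = Sat(EX (send | (grant | ~recv))) = {t1, t2, t3, t6, t7, t8}, add states in Sat(~grant) with some successor in Z. Z1 = {t0, t1, t2, t3, t5, t6, t7, t8}; fixed.
Sat(E[~grant U EX (send | (grant | ~recv))]) = {t0, t1, t2, t3, t5, t6, t7, t8}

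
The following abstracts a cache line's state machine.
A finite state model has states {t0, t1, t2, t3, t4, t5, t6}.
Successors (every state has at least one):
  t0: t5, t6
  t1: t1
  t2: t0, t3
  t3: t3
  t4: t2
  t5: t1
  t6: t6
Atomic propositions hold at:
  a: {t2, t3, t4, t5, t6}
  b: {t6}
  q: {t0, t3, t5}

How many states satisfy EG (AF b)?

1

AF b: least fixpoint, start Z0 = {t6}, add states with every successor in Z. Already a fixed point.
Sat(AF b) = {t6}
EG (AF b): greatest fixpoint, start Z0 = {t6}, keep only states in Sat with some successor in Z. Already a fixed point.
Sat(EG (AF b)) = {t6}
|Sat(EG (AF b))| = |{t6}| = 1.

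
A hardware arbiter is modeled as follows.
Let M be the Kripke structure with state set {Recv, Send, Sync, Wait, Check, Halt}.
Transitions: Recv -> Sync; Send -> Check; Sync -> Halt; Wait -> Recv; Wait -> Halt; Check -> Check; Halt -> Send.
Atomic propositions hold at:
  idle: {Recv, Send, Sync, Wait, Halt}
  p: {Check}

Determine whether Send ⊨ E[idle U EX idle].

No

Sat(EX idle) = {s : some successor in {Recv, Send, Sync, Wait, Halt}} = {Recv, Sync, Wait, Halt}
E[idle U EX idle]: least fixpoint, start Z0 = Sat(EX idle) = {Recv, Sync, Wait, Halt}, add states in Sat(idle) with some successor in Z. Already a fixed point.
Sat(E[idle U EX idle]) = {Recv, Sync, Wait, Halt}
Send ∉ Sat(E[idle U EX idle]) = {Recv, Sync, Wait, Halt}, so the formula does not hold at Send.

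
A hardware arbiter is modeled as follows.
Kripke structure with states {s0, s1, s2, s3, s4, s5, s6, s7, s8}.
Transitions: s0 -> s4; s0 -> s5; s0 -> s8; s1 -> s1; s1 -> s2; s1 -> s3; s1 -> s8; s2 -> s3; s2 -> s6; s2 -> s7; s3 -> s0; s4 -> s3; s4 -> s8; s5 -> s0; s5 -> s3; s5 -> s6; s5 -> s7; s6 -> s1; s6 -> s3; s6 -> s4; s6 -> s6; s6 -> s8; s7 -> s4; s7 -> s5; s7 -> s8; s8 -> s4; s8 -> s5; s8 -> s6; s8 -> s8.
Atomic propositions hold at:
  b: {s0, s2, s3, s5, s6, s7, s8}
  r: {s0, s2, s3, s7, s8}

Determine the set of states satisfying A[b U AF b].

AF b: least fixpoint, start Z0 = {s0, s2, s3, s5, s6, s7, s8}, add states with every successor in Z. Z1 = {s0, s2, s3, s4, s5, s6, s7, s8}; fixed.
Sat(AF b) = {s0, s2, s3, s4, s5, s6, s7, s8}
A[b U AF b]: least fixpoint, start Z0 = Sat(AF b) = {s0, s2, s3, s4, s5, s6, s7, s8}, add states in Sat(b) with every successor in Z. Already a fixed point.
Sat(A[b U AF b]) = {s0, s2, s3, s4, s5, s6, s7, s8}

{s0, s2, s3, s4, s5, s6, s7, s8}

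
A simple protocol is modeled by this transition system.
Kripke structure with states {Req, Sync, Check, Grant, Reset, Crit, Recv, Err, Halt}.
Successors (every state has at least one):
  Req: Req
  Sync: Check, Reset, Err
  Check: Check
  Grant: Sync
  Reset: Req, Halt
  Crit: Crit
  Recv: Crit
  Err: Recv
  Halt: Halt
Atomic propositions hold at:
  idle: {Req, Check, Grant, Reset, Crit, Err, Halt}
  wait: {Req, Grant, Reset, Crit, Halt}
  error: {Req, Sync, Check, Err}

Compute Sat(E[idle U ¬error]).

{Grant, Reset, Crit, Recv, Err, Halt}

Sat(¬error) = {Grant, Reset, Crit, Recv, Halt}
E[idle U ¬error]: least fixpoint, start Z0 = Sat(¬error) = {Grant, Reset, Crit, Recv, Halt}, add states in Sat(idle) with some successor in Z. Z1 = {Grant, Reset, Crit, Recv, Err, Halt}; fixed.
Sat(E[idle U ¬error]) = {Grant, Reset, Crit, Recv, Err, Halt}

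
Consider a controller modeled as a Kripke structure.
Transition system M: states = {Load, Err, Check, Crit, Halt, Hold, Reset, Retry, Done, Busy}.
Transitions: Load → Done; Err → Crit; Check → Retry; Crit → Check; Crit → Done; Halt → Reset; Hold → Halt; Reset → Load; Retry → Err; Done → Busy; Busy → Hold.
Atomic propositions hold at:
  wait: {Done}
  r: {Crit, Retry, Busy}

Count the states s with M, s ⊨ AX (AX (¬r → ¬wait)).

Sat(¬r) = {Load, Err, Check, Halt, Hold, Reset, Done}
Sat(¬wait) = {Load, Err, Check, Crit, Halt, Hold, Reset, Retry, Busy}
Sat(¬r → ¬wait) = {Load, Err, Check, Crit, Halt, Hold, Reset, Retry, Busy}
Sat(AX (¬r → ¬wait)) = {s : every successor in {Load, Err, Check, Crit, Halt, Hold, Reset, Retry, Busy}} = {Err, Check, Halt, Hold, Reset, Retry, Done, Busy}
Sat(AX (AX (¬r → ¬wait))) = {s : every successor in {Err, Check, Halt, Hold, Reset, Retry, Done, Busy}} = {Load, Check, Crit, Halt, Hold, Retry, Done, Busy}
|Sat(AX (AX (¬r → ¬wait)))| = |{Load, Check, Crit, Halt, Hold, Retry, Done, Busy}| = 8.

8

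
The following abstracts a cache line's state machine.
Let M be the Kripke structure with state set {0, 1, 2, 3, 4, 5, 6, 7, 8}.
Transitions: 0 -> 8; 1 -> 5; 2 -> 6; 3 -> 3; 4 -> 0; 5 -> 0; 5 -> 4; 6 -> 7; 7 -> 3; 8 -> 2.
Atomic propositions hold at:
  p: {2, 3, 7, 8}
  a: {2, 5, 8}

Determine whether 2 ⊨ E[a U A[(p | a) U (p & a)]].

Sat(p | a) = {2, 3, 5, 7, 8}
Sat(p & a) = {2, 8}
A[(p | a) U (p & a)]: least fixpoint, start Z0 = Sat((p & a)) = {2, 8}, add states in Sat(p | a) with every successor in Z. Already a fixed point.
Sat(A[(p | a) U (p & a)]) = {2, 8}
E[a U A[(p | a) U (p & a)]]: least fixpoint, start Z0 = Sat(A[(p | a) U (p & a)]) = {2, 8}, add states in Sat(a) with some successor in Z. Already a fixed point.
Sat(E[a U A[(p | a) U (p & a)]]) = {2, 8}
2 ∈ Sat(E[a U A[(p | a) U (p & a)]]) = {2, 8}, so the formula holds at 2.

Yes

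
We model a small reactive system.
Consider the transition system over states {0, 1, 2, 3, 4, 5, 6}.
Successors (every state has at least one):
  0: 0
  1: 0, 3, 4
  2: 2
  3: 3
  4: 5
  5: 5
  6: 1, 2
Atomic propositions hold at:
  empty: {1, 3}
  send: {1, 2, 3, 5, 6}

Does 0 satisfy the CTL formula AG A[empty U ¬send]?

Sat(¬send) = {0, 4}
A[empty U ¬send]: least fixpoint, start Z0 = Sat(¬send) = {0, 4}, add states in Sat(empty) with every successor in Z. Already a fixed point.
Sat(A[empty U ¬send]) = {0, 4}
AG A[empty U ¬send]: greatest fixpoint, start Z0 = {0, 4}, keep only states in Sat with every successor in Z. Z1 = {0}; fixed.
Sat(AG A[empty U ¬send]) = {0}
0 ∈ Sat(AG A[empty U ¬send]) = {0}, so the formula holds at 0.

Yes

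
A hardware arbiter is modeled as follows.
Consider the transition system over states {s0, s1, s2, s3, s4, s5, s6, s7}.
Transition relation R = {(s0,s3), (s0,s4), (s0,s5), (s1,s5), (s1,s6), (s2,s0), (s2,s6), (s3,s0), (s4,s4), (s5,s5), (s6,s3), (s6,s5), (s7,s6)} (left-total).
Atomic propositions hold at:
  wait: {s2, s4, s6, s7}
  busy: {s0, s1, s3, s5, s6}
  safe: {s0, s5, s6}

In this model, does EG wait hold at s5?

No

EG wait: greatest fixpoint, start Z0 = {s2, s4, s6, s7}, keep only states in Sat with some successor in Z. Z1 = {s2, s4, s7}; Z2 = {s4}; fixed.
Sat(EG wait) = {s4}
s5 ∉ Sat(EG wait) = {s4}, so the formula does not hold at s5.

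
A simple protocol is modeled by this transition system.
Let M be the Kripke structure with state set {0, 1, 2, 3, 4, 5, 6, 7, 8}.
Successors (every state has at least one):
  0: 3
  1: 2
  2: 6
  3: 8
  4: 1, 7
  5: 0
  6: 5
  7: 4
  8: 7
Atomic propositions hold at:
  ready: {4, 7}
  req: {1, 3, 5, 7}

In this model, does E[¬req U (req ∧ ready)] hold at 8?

Sat(¬req) = {0, 2, 4, 6, 8}
Sat(req ∧ ready) = {7}
E[¬req U (req ∧ ready)]: least fixpoint, start Z0 = Sat((req ∧ ready)) = {7}, add states in Sat(¬req) with some successor in Z. Z1 = {4, 7, 8}; fixed.
Sat(E[¬req U (req ∧ ready)]) = {4, 7, 8}
8 ∈ Sat(E[¬req U (req ∧ ready)]) = {4, 7, 8}, so the formula holds at 8.

Yes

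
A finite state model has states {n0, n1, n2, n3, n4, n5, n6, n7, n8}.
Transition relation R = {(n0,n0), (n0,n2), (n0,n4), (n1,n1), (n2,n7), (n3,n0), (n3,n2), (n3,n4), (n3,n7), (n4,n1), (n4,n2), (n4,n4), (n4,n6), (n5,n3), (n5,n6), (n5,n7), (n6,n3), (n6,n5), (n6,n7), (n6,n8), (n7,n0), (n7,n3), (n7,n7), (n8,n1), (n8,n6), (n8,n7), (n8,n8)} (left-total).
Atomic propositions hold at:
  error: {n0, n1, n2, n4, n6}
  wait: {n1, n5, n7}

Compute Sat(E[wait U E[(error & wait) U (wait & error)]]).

{n1}

Sat(error & wait) = {n1}
Sat(wait & error) = {n1}
E[(error & wait) U (wait & error)]: least fixpoint, start Z0 = Sat((wait & error)) = {n1}, add states in Sat(error & wait) with some successor in Z. Already a fixed point.
Sat(E[(error & wait) U (wait & error)]) = {n1}
E[wait U E[(error & wait) U (wait & error)]]: least fixpoint, start Z0 = Sat(E[(error & wait) U (wait & error)]) = {n1}, add states in Sat(wait) with some successor in Z. Already a fixed point.
Sat(E[wait U E[(error & wait) U (wait & error)]]) = {n1}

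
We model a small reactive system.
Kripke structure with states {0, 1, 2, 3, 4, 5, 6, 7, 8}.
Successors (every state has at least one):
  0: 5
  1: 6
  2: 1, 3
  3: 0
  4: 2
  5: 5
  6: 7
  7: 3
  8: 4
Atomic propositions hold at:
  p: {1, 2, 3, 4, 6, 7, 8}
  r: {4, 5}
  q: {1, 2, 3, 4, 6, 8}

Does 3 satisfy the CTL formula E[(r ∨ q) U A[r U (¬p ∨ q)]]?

Sat(r ∨ q) = {1, 2, 3, 4, 5, 6, 8}
Sat(¬p) = {0, 5}
Sat(¬p ∨ q) = {0, 1, 2, 3, 4, 5, 6, 8}
A[r U (¬p ∨ q)]: least fixpoint, start Z0 = Sat((¬p ∨ q)) = {0, 1, 2, 3, 4, 5, 6, 8}, add states in Sat(r) with every successor in Z. Already a fixed point.
Sat(A[r U (¬p ∨ q)]) = {0, 1, 2, 3, 4, 5, 6, 8}
E[(r ∨ q) U A[r U (¬p ∨ q)]]: least fixpoint, start Z0 = Sat(A[r U (¬p ∨ q)]) = {0, 1, 2, 3, 4, 5, 6, 8}, add states in Sat(r ∨ q) with some successor in Z. Already a fixed point.
Sat(E[(r ∨ q) U A[r U (¬p ∨ q)]]) = {0, 1, 2, 3, 4, 5, 6, 8}
3 ∈ Sat(E[(r ∨ q) U A[r U (¬p ∨ q)]]) = {0, 1, 2, 3, 4, 5, 6, 8}, so the formula holds at 3.

Yes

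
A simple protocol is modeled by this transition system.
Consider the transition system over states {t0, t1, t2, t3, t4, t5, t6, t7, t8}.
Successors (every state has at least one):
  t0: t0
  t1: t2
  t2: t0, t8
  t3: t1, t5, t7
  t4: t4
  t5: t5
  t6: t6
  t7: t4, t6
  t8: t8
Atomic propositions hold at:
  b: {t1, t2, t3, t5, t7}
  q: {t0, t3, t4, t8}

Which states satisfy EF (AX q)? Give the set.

{t0, t1, t2, t3, t4, t7, t8}

Sat(AX q) = {s : every successor in {t0, t3, t4, t8}} = {t0, t2, t4, t8}
EF (AX q): least fixpoint, start Z0 = {t0, t2, t4, t8}, add states with some successor in Z. Z1 = {t0, t1, t2, t4, t7, t8}; Z2 = {t0, t1, t2, t3, t4, t7, t8}; fixed.
Sat(EF (AX q)) = {t0, t1, t2, t3, t4, t7, t8}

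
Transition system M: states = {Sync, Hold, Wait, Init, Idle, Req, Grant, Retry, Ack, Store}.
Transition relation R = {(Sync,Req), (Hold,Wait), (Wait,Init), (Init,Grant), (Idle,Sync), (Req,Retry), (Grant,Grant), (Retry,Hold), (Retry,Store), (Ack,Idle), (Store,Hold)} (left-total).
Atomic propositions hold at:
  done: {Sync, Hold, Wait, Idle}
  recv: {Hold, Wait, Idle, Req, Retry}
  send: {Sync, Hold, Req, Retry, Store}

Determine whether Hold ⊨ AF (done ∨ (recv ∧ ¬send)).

Yes

Sat(¬send) = {Wait, Init, Idle, Grant, Ack}
Sat(recv ∧ ¬send) = {Wait, Idle}
Sat(done ∨ (recv ∧ ¬send)) = {Sync, Hold, Wait, Idle}
AF (done ∨ (recv ∧ ¬send)): least fixpoint, start Z0 = {Sync, Hold, Wait, Idle}, add states with every successor in Z. Z1 = {Sync, Hold, Wait, Idle, Ack, Store}; Z2 = {Sync, Hold, Wait, Idle, Retry, Ack, Store}; Z3 = {Sync, Hold, Wait, Idle, Req, Retry, Ack, Store}; fixed.
Sat(AF (done ∨ (recv ∧ ¬send))) = {Sync, Hold, Wait, Idle, Req, Retry, Ack, Store}
Hold ∈ Sat(AF (done ∨ (recv ∧ ¬send))) = {Sync, Hold, Wait, Idle, Req, Retry, Ack, Store}, so the formula holds at Hold.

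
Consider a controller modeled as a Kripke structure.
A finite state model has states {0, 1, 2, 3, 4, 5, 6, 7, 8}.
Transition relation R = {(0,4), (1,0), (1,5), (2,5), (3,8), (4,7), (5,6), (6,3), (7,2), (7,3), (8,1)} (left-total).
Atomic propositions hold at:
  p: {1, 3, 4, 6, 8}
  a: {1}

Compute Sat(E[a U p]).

{1, 3, 4, 6, 8}

E[a U p]: least fixpoint, start Z0 = Sat(p) = {1, 3, 4, 6, 8}, add states in Sat(a) with some successor in Z. Already a fixed point.
Sat(E[a U p]) = {1, 3, 4, 6, 8}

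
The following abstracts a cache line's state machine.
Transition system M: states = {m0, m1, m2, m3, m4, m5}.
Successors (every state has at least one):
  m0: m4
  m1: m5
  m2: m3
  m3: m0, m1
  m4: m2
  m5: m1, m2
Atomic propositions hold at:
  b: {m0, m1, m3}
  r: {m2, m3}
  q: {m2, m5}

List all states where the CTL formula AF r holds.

AF r: least fixpoint, start Z0 = {m2, m3}, add states with every successor in Z. Z1 = {m2, m3, m4}; Z2 = {m0, m2, m3, m4}; fixed.
Sat(AF r) = {m0, m2, m3, m4}

{m0, m2, m3, m4}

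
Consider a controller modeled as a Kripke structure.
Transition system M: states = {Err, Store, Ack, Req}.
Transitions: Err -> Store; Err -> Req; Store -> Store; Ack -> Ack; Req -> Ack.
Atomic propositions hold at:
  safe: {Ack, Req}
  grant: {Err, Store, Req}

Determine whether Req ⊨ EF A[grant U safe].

A[grant U safe]: least fixpoint, start Z0 = Sat(safe) = {Ack, Req}, add states in Sat(grant) with every successor in Z. Already a fixed point.
Sat(A[grant U safe]) = {Ack, Req}
EF A[grant U safe]: least fixpoint, start Z0 = {Ack, Req}, add states with some successor in Z. Z1 = {Err, Ack, Req}; fixed.
Sat(EF A[grant U safe]) = {Err, Ack, Req}
Req ∈ Sat(EF A[grant U safe]) = {Err, Ack, Req}, so the formula holds at Req.

Yes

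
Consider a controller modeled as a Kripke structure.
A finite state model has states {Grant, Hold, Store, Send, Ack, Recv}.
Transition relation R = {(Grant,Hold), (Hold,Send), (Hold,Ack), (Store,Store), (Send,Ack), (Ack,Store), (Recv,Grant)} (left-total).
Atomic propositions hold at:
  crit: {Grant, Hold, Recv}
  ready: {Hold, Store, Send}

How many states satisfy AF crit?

AF crit: least fixpoint, start Z0 = {Grant, Hold, Recv}, add states with every successor in Z. Already a fixed point.
Sat(AF crit) = {Grant, Hold, Recv}
|Sat(AF crit)| = |{Grant, Hold, Recv}| = 3.

3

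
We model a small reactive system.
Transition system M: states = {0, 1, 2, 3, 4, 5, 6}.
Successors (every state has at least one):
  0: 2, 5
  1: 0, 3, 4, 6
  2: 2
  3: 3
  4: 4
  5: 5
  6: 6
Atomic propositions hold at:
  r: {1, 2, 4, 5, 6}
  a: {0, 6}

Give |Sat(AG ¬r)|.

Sat(¬r) = {0, 3}
AG ¬r: greatest fixpoint, start Z0 = {0, 3}, keep only states in Sat with every successor in Z. Z1 = {3}; fixed.
Sat(AG ¬r) = {3}
|Sat(AG ¬r)| = |{3}| = 1.

1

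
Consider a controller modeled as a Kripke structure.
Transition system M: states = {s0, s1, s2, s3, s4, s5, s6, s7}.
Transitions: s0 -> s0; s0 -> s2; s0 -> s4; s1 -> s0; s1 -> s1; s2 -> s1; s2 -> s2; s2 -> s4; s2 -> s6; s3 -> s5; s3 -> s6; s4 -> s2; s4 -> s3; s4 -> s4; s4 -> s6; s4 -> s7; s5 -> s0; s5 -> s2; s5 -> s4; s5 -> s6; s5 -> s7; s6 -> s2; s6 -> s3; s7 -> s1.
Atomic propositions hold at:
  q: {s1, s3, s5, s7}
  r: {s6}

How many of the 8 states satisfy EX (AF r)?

AF r: least fixpoint, start Z0 = {s6}, add states with every successor in Z. Already a fixed point.
Sat(AF r) = {s6}
Sat(EX (AF r)) = {s : some successor in {s6}} = {s2, s3, s4, s5}
|Sat(EX (AF r))| = |{s2, s3, s4, s5}| = 4.

4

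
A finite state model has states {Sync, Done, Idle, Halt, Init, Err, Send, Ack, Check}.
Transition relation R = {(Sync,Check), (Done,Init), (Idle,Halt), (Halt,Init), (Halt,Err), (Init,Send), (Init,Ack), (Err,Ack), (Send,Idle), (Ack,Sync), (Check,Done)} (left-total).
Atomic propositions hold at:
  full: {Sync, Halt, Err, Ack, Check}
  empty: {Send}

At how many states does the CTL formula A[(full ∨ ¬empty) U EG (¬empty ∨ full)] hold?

Sat(¬empty) = {Sync, Done, Idle, Halt, Init, Err, Ack, Check}
Sat(full ∨ ¬empty) = {Sync, Done, Idle, Halt, Init, Err, Ack, Check}
Sat(¬empty ∨ full) = {Sync, Done, Idle, Halt, Init, Err, Ack, Check}
EG (¬empty ∨ full): greatest fixpoint, start Z0 = {Sync, Done, Idle, Halt, Init, Err, Ack, Check}, keep only states in Sat with some successor in Z. Already a fixed point.
Sat(EG (¬empty ∨ full)) = {Sync, Done, Idle, Halt, Init, Err, Ack, Check}
A[(full ∨ ¬empty) U EG (¬empty ∨ full)]: least fixpoint, start Z0 = Sat(EG (¬empty ∨ full)) = {Sync, Done, Idle, Halt, Init, Err, Ack, Check}, add states in Sat(full ∨ ¬empty) with every successor in Z. Already a fixed point.
Sat(A[(full ∨ ¬empty) U EG (¬empty ∨ full)]) = {Sync, Done, Idle, Halt, Init, Err, Ack, Check}
|Sat(A[(full ∨ ¬empty) U EG (¬empty ∨ full)])| = |{Sync, Done, Idle, Halt, Init, Err, Ack, Check}| = 8.

8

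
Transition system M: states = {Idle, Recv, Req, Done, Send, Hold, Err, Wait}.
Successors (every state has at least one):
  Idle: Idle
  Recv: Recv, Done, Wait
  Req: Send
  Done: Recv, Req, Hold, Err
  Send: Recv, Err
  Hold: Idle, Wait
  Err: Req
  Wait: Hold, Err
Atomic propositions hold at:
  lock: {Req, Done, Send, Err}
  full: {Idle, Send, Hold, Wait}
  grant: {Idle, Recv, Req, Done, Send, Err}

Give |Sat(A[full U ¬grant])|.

2

Sat(¬grant) = {Hold, Wait}
A[full U ¬grant]: least fixpoint, start Z0 = Sat(¬grant) = {Hold, Wait}, add states in Sat(full) with every successor in Z. Already a fixed point.
Sat(A[full U ¬grant]) = {Hold, Wait}
|Sat(A[full U ¬grant])| = |{Hold, Wait}| = 2.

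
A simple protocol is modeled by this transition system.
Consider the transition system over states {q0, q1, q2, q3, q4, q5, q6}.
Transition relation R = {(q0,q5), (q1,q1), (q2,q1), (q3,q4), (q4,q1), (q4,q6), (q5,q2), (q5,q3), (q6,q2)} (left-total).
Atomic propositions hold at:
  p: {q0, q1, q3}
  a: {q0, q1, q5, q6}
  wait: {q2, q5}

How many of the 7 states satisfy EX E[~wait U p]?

Sat(~wait) = {q0, q1, q3, q4, q6}
E[~wait U p]: least fixpoint, start Z0 = Sat(p) = {q0, q1, q3}, add states in Sat(~wait) with some successor in Z. Z1 = {q0, q1, q3, q4}; fixed.
Sat(E[~wait U p]) = {q0, q1, q3, q4}
Sat(EX E[~wait U p]) = {s : some successor in {q0, q1, q3, q4}} = {q1, q2, q3, q4, q5}
|Sat(EX E[~wait U p])| = |{q1, q2, q3, q4, q5}| = 5.

5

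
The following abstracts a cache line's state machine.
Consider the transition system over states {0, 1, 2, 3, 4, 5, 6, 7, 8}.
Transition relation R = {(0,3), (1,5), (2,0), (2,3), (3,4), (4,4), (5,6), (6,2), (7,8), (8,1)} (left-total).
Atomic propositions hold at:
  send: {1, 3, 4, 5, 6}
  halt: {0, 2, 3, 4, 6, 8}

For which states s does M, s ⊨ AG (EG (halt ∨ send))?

Sat(halt ∨ send) = {0, 1, 2, 3, 4, 5, 6, 8}
EG (halt ∨ send): greatest fixpoint, start Z0 = {0, 1, 2, 3, 4, 5, 6, 8}, keep only states in Sat with some successor in Z. Already a fixed point.
Sat(EG (halt ∨ send)) = {0, 1, 2, 3, 4, 5, 6, 8}
AG (EG (halt ∨ send)): greatest fixpoint, start Z0 = {0, 1, 2, 3, 4, 5, 6, 8}, keep only states in Sat with every successor in Z. Already a fixed point.
Sat(AG (EG (halt ∨ send))) = {0, 1, 2, 3, 4, 5, 6, 8}

{0, 1, 2, 3, 4, 5, 6, 8}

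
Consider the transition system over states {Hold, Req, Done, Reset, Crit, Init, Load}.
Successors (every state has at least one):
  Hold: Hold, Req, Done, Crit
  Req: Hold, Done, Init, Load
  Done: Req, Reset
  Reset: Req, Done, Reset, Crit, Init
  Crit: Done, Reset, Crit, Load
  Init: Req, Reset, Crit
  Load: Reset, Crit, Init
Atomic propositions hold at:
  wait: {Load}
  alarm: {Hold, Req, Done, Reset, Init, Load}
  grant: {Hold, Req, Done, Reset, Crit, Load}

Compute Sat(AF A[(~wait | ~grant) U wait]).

{Load}

Sat(~wait) = {Hold, Req, Done, Reset, Crit, Init}
Sat(~grant) = {Init}
Sat(~wait | ~grant) = {Hold, Req, Done, Reset, Crit, Init}
A[(~wait | ~grant) U wait]: least fixpoint, start Z0 = Sat(wait) = {Load}, add states in Sat(~wait | ~grant) with every successor in Z. Already a fixed point.
Sat(A[(~wait | ~grant) U wait]) = {Load}
AF A[(~wait | ~grant) U wait]: least fixpoint, start Z0 = {Load}, add states with every successor in Z. Already a fixed point.
Sat(AF A[(~wait | ~grant) U wait]) = {Load}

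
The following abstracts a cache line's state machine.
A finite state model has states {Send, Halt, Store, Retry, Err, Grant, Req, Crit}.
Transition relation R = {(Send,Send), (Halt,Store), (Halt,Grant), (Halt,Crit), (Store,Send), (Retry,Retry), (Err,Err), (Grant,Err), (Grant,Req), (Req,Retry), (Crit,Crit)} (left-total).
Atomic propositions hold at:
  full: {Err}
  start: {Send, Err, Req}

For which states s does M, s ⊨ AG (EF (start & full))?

Sat(start & full) = {Err}
EF (start & full): least fixpoint, start Z0 = {Err}, add states with some successor in Z. Z1 = {Err, Grant}; Z2 = {Halt, Err, Grant}; fixed.
Sat(EF (start & full)) = {Halt, Err, Grant}
AG (EF (start & full)): greatest fixpoint, start Z0 = {Halt, Err, Grant}, keep only states in Sat with every successor in Z. Z1 = {Err}; fixed.
Sat(AG (EF (start & full))) = {Err}

{Err}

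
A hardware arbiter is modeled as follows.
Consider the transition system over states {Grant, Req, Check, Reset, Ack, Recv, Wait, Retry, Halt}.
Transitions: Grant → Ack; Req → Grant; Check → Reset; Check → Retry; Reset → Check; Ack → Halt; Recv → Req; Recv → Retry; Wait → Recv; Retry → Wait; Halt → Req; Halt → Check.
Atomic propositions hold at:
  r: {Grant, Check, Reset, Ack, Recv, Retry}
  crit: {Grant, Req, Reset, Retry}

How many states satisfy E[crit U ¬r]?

4

Sat(¬r) = {Req, Wait, Halt}
E[crit U ¬r]: least fixpoint, start Z0 = Sat(¬r) = {Req, Wait, Halt}, add states in Sat(crit) with some successor in Z. Z1 = {Req, Wait, Retry, Halt}; fixed.
Sat(E[crit U ¬r]) = {Req, Wait, Retry, Halt}
|Sat(E[crit U ¬r])| = |{Req, Wait, Retry, Halt}| = 4.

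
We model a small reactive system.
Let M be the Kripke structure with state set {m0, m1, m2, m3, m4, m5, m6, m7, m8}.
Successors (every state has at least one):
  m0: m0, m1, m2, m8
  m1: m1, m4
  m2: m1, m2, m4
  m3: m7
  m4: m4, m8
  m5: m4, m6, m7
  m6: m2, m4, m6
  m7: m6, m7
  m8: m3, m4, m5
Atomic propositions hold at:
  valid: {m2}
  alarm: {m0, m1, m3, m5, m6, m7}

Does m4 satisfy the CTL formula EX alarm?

Sat(EX alarm) = {s : some successor in {m0, m1, m3, m5, m6, m7}} = {m0, m1, m2, m3, m5, m6, m7, m8}
m4 ∉ Sat(EX alarm) = {m0, m1, m2, m3, m5, m6, m7, m8}, so the formula does not hold at m4.

No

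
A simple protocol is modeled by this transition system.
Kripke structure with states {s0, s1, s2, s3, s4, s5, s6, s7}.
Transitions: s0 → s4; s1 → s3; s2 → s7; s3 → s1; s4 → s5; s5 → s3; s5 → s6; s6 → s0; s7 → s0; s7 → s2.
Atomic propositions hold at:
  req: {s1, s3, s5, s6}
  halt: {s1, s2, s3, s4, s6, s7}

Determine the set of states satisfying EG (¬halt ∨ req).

{s1, s3, s5}

Sat(¬halt) = {s0, s5}
Sat(¬halt ∨ req) = {s0, s1, s3, s5, s6}
EG (¬halt ∨ req): greatest fixpoint, start Z0 = {s0, s1, s3, s5, s6}, keep only states in Sat with some successor in Z. Z1 = {s1, s3, s5, s6}; Z2 = {s1, s3, s5}; fixed.
Sat(EG (¬halt ∨ req)) = {s1, s3, s5}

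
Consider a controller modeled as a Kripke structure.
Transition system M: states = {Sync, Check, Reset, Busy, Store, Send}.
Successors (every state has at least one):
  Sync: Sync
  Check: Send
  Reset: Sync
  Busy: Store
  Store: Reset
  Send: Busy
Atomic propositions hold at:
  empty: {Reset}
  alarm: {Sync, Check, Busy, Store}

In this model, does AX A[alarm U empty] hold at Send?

A[alarm U empty]: least fixpoint, start Z0 = Sat(empty) = {Reset}, add states in Sat(alarm) with every successor in Z. Z1 = {Reset, Store}; Z2 = {Reset, Busy, Store}; fixed.
Sat(A[alarm U empty]) = {Reset, Busy, Store}
Sat(AX A[alarm U empty]) = {s : every successor in {Reset, Busy, Store}} = {Busy, Store, Send}
Send ∈ Sat(AX A[alarm U empty]) = {Busy, Store, Send}, so the formula holds at Send.

Yes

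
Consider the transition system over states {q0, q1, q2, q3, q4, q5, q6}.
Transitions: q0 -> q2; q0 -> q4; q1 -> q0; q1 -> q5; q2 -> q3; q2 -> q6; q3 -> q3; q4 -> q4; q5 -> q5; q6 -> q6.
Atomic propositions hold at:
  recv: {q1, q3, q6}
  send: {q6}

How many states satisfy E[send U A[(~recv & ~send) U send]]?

Sat(~recv) = {q0, q2, q4, q5}
Sat(~send) = {q0, q1, q2, q3, q4, q5}
Sat(~recv & ~send) = {q0, q2, q4, q5}
A[(~recv & ~send) U send]: least fixpoint, start Z0 = Sat(send) = {q6}, add states in Sat(~recv & ~send) with every successor in Z. Already a fixed point.
Sat(A[(~recv & ~send) U send]) = {q6}
E[send U A[(~recv & ~send) U send]]: least fixpoint, start Z0 = Sat(A[(~recv & ~send) U send]) = {q6}, add states in Sat(send) with some successor in Z. Already a fixed point.
Sat(E[send U A[(~recv & ~send) U send]]) = {q6}
|Sat(E[send U A[(~recv & ~send) U send]])| = |{q6}| = 1.

1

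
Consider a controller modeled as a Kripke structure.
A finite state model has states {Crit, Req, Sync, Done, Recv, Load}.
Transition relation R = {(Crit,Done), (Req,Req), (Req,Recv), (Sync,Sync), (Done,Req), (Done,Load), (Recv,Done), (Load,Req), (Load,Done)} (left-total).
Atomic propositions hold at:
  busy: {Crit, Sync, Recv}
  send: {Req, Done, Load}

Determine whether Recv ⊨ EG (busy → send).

Sat(busy → send) = {Req, Done, Load}
EG (busy → send): greatest fixpoint, start Z0 = {Req, Done, Load}, keep only states in Sat with some successor in Z. Already a fixed point.
Sat(EG (busy → send)) = {Req, Done, Load}
Recv ∉ Sat(EG (busy → send)) = {Req, Done, Load}, so the formula does not hold at Recv.

No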